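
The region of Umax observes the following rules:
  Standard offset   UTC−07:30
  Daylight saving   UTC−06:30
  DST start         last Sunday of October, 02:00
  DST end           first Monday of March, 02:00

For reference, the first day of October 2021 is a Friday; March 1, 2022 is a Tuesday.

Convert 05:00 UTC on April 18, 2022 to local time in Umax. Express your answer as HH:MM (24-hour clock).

1 October 2021 is a Friday, so Sundays fall on 3, 10, 17, 24, 31; the last is October 31.
1 March 2022 is a Tuesday, so the first Monday is March 7.
At the standard offset (UTC−07:30), 05:00 UTC − 7h30m = 21:30 Umax standard time (rolling into the previous day, 17 April 2022).
The standard-time date in Umax, April 17, 2022, is outside the daylight-saving period (31 October 2021 – 7 March 2022), so Umax is on standard time, UTC−07:30.
05:00 UTC − 7h30m = 21:30 local (rolling into the previous day, 17 April 2022).

21:30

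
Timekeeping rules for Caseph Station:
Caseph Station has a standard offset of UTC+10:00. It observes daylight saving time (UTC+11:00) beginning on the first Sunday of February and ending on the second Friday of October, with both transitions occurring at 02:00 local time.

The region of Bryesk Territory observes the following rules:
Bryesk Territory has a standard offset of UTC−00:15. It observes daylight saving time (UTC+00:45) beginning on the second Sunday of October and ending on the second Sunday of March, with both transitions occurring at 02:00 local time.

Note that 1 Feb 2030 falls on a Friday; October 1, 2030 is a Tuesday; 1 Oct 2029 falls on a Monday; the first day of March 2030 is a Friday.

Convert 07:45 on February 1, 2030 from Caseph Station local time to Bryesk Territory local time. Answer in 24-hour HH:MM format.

22:30

1 February 2030 is a Friday, so the first Sunday is February 3.
1 October 2030 is a Tuesday, so the first Friday is October 4 and the second is October 11.
Daylight saving runs 3 February – 11 October; February 1, 2030 is outside that window, so Caseph Station is on standard time at UTC+10:00.
07:45 Caseph Station − 10h = 21:45 UTC (rolling into the previous day, 31 January 2030).
1 October 2029 is a Monday, so the first Sunday is October 7 and the second is October 14.
1 March 2030 is a Friday, so the first Sunday is March 3 and the second is March 10.
At the standard offset (UTC−00:15), 21:45 UTC − 0h15m = 21:30 Bryesk Territory standard time.
Daylight saving runs 14 October 2029 – 10 March 2030; the standard-time date in Bryesk Territory, January 31, 2030, is inside that window, so Bryesk Territory is at UTC+00:45.
21:45 UTC + 0h45m = 22:30 Bryesk Territory.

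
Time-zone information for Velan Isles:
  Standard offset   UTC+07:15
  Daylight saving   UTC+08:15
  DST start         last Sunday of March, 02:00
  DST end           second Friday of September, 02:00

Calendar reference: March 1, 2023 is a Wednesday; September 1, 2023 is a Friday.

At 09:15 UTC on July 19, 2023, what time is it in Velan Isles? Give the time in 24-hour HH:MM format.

1 March 2023 is a Wednesday, so Sundays fall on 5, 12, 19, 26; the last is March 26.
1 September 2023 is a Friday, so the first Friday is September 1 and the second is September 8.
At the standard offset (UTC+07:15), 09:15 UTC + 7h15m = 16:30 Velan Isles standard time.
Daylight saving runs 26 March – 8 September; the standard-time date in Velan Isles, July 19, 2023, is inside that window, so Velan Isles is at UTC+08:15.
09:15 UTC + 8h15m = 17:30 local.

17:30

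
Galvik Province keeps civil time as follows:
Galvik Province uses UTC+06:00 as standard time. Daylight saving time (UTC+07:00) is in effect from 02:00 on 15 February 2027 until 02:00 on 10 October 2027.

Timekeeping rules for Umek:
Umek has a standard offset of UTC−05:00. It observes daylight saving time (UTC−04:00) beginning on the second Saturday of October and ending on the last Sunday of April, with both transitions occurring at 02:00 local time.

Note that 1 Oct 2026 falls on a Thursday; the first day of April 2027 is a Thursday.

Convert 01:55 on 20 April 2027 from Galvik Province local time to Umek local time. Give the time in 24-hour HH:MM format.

20 April 2027 falls between 15 February and 10 October, so daylight saving is in effect and Galvik Province is at UTC+07:00.
01:55 Galvik Province − 7h = 18:55 UTC (rolling into the previous day, 19 April 2027).
1 October 2026 is a Thursday, so the first Saturday is October 3 and the second is October 10.
1 April 2027 is a Thursday, so Sundays fall on 4, 11, 18, 25; the last is April 25.
At the standard offset (UTC−05:00), 18:55 UTC − 5h = 13:55 Umek standard time.
Daylight saving runs 10 October 2026 – 25 April 2027; the standard-time date in Umek, 19 April 2027, is inside that window, so Umek is at UTC−04:00.
18:55 UTC − 4h = 14:55 Umek.

14:55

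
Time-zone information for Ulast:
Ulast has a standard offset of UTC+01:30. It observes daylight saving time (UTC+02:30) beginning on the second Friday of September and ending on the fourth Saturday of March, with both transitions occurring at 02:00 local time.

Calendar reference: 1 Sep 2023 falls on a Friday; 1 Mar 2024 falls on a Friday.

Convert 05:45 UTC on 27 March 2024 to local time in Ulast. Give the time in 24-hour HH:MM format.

1 September 2023 is a Friday, so the first Friday is September 1 and the second is September 8.
1 March 2024 is a Friday, so the first Saturday is March 2 and the fourth is March 23.
At the standard offset (UTC+01:30), 05:45 UTC + 1h30m = 07:15 Ulast standard time.
The standard-time date in Ulast, 27 March 2024, does not fall between 8 September 2023 and 23 March 2024, so daylight saving is not in effect and Ulast is at UTC+01:30.
05:45 UTC + 1h30m = 07:15 local.

07:15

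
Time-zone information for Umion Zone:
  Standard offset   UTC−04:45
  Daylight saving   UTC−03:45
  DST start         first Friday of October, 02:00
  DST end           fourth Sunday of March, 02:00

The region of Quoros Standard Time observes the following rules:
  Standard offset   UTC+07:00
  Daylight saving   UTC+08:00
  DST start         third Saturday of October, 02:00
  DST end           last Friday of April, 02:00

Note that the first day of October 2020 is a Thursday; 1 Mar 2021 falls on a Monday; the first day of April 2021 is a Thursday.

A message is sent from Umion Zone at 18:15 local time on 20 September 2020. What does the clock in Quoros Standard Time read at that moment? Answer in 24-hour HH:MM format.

06:00

1 October 2020 is a Thursday, so the first Friday is October 2.
1 March 2021 is a Monday, so the first Sunday is March 7 and the fourth is March 28.
Daylight saving runs 2 October 2020 – 28 March 2021; 20 September 2020 is outside that window, so Umion Zone is on standard time at UTC−04:45.
18:15 Umion Zone + 4h45m = 23:00 UTC.
1 October 2020 is a Thursday, so the first Saturday is October 3 and the third is October 17.
1 April 2021 is a Thursday, so Fridays fall on 2, 9, 16, 23, 30; the last is April 30.
At the standard offset (UTC+07:00), 23:00 UTC + 7h = 06:00 Quoros Standard Time standard time (rolling into the next day, 21 September 2020).
Daylight saving runs 17 October 2020 – 30 April 2021; the standard-time date in Quoros Standard Time, 21 September 2020, is outside that window, so Quoros Standard Time is on standard time at UTC+07:00.
23:00 UTC + 7h = 06:00 Quoros Standard Time (rolling into the next day, 21 September 2020).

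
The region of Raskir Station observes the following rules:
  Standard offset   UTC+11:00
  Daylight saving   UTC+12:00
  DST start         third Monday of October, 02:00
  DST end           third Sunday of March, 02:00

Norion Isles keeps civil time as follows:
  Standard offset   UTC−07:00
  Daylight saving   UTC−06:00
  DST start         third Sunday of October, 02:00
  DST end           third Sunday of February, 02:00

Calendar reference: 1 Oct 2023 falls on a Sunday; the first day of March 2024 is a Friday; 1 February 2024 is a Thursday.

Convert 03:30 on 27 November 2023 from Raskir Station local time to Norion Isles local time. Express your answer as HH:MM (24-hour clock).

09:30

1 October 2023 is a Sunday, so the first Monday is October 2 and the third is October 16.
1 March 2024 is a Friday, so the first Sunday is March 3 and the third is March 17.
27 November 2023 lies within the daylight-saving period (16 October 2023 – 17 March 2024), so Raskir Station is on daylight time, UTC+12:00.
03:30 Raskir Station − 12h = 15:30 UTC (rolling into the previous day, 26 November 2023).
1 October 2023 is a Sunday, so the first Sunday is October 1 and the third is October 15.
1 February 2024 is a Thursday, so the first Sunday is February 4 and the third is February 18.
At the standard offset (UTC−07:00), 15:30 UTC − 7h = 08:30 Norion Isles standard time.
Daylight saving runs 15 October 2023 – 18 February 2024; the standard-time date in Norion Isles, 26 November 2023, is inside that window, so Norion Isles is at UTC−06:00.
15:30 UTC − 6h = 09:30 Norion Isles.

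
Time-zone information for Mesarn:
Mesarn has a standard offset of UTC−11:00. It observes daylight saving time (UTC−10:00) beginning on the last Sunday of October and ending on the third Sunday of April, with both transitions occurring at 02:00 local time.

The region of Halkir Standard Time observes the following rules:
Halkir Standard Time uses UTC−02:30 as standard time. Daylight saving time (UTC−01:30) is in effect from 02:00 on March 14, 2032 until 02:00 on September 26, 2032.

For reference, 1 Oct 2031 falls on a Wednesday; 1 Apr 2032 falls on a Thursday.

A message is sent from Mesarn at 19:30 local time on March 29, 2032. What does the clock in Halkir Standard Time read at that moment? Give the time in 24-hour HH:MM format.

1 October 2031 is a Wednesday, so Sundays fall on 5, 12, 19, 26; the last is October 26.
1 April 2032 is a Thursday, so the first Sunday is April 4 and the third is April 18.
March 29, 2032 falls between 26 October 2031 and 18 April 2032, so daylight saving is in effect and Mesarn is at UTC−10:00.
19:30 Mesarn + 10h = 05:30 UTC (rolling into the next day, 30 March 2032).
At the standard offset (UTC−02:30), 05:30 UTC − 2h30m = 03:00 Halkir Standard Time standard time.
Daylight saving runs 14 March – 26 September; the standard-time date in Halkir Standard Time, March 30, 2032, is inside that window, so Halkir Standard Time is at UTC−01:30.
05:30 UTC − 1h30m = 04:00 Halkir Standard Time.

04:00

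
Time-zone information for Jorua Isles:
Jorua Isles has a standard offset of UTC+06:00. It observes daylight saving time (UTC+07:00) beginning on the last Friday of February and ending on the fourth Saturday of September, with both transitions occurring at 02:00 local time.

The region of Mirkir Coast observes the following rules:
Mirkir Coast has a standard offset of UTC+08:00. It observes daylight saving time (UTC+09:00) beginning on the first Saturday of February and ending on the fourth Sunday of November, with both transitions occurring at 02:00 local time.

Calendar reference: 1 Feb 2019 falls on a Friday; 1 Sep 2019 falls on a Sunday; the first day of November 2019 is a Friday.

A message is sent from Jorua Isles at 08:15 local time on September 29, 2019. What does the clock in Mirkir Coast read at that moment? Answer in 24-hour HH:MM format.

1 February 2019 is a Friday, so Fridays fall on 1, 8, 15, 22; the last is February 22.
1 September 2019 is a Sunday, so the first Saturday is September 7 and the fourth is September 28.
Daylight saving runs 22 February – 28 September; September 29, 2019 is outside that window, so Jorua Isles is on standard time at UTC+06:00.
08:15 Jorua Isles − 6h = 02:15 UTC.
1 February 2019 is a Friday, so the first Saturday is February 2.
1 November 2019 is a Friday, so the first Sunday is November 3 and the fourth is November 24.
At the standard offset (UTC+08:00), 02:15 UTC + 8h = 10:15 Mirkir Coast standard time.
Daylight saving runs 2 February – 24 November; the standard-time date in Mirkir Coast, September 29, 2019, is inside that window, so Mirkir Coast is at UTC+09:00.
02:15 UTC + 9h = 11:15 Mirkir Coast.

11:15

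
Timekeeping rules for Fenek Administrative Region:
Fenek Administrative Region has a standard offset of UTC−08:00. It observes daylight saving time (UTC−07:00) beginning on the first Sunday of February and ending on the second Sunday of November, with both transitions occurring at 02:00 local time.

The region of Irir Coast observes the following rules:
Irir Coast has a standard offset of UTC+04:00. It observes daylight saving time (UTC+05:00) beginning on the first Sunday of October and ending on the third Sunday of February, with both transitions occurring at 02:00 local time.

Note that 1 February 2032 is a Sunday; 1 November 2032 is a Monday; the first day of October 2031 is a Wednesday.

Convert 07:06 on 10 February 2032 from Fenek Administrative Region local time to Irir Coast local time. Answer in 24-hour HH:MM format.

1 February 2032 is a Sunday, so the first Sunday is February 1.
1 November 2032 is a Monday, so the first Sunday is November 7 and the second is November 14.
10 February 2032 falls between 1 February and 14 November, so daylight saving is in effect and Fenek Administrative Region is at UTC−07:00.
07:06 Fenek Administrative Region + 7h = 14:06 UTC.
1 October 2031 is a Wednesday, so the first Sunday is October 5.
1 February 2032 is a Sunday, so the first Sunday is February 1 and the third is February 15.
At the standard offset (UTC+04:00), 14:06 UTC + 4h = 18:06 Irir Coast standard time.
The standard-time date in Irir Coast, 10 February 2032, falls between 5 October 2031 and 15 February 2032, so daylight saving is in effect and Irir Coast is at UTC+05:00.
14:06 UTC + 5h = 19:06 Irir Coast.

19:06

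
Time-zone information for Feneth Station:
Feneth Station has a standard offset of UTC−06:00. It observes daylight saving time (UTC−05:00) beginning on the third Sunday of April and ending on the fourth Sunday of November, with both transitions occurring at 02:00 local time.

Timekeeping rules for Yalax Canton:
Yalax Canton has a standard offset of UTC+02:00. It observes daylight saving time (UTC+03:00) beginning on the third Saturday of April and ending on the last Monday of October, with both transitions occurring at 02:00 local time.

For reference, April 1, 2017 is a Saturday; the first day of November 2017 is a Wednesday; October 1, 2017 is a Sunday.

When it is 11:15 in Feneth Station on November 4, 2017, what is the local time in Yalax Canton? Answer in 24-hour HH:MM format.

18:15

1 April 2017 is a Saturday, so the first Sunday is April 2 and the third is April 16.
1 November 2017 is a Wednesday, so the first Sunday is November 5 and the fourth is November 26.
November 4, 2017 falls between 16 April and 26 November, so daylight saving is in effect and Feneth Station is at UTC−05:00.
11:15 Feneth Station + 5h = 16:15 UTC.
1 April 2017 is a Saturday, so the first Saturday is April 1 and the third is April 15.
1 October 2017 is a Sunday, so Mondays fall on 2, 9, 16, 23, 30; the last is October 30.
At the standard offset (UTC+02:00), 16:15 UTC + 2h = 18:15 Yalax Canton standard time.
The standard-time date in Yalax Canton, November 4, 2017, does not fall between 15 April and 30 October, so daylight saving is not in effect and Yalax Canton is at UTC+02:00.
16:15 UTC + 2h = 18:15 Yalax Canton.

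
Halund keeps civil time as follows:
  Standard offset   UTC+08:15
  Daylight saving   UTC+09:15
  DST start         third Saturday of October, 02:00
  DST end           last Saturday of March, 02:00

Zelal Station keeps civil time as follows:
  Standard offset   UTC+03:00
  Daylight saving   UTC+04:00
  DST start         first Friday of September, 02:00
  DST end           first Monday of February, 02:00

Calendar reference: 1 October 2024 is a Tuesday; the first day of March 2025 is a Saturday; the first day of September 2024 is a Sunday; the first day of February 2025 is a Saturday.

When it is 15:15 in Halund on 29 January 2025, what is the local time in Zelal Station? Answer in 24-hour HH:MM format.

10:00

1 October 2024 is a Tuesday, so the first Saturday is October 5 and the third is October 19.
1 March 2025 is a Saturday, so Saturdays fall on 1, 8, 15, 22, 29; the last is March 29.
Daylight saving runs 19 October 2024 – 29 March 2025; 29 January 2025 is inside that window, so Halund is at UTC+09:15.
15:15 Halund − 9h15m = 06:00 UTC.
1 September 2024 is a Sunday, so the first Friday is September 6.
1 February 2025 is a Saturday, so the first Monday is February 3.
At the standard offset (UTC+03:00), 06:00 UTC + 3h = 09:00 Zelal Station standard time.
Daylight saving runs 6 September 2024 – 3 February 2025; the standard-time date in Zelal Station, 29 January 2025, is inside that window, so Zelal Station is at UTC+04:00.
06:00 UTC + 4h = 10:00 Zelal Station.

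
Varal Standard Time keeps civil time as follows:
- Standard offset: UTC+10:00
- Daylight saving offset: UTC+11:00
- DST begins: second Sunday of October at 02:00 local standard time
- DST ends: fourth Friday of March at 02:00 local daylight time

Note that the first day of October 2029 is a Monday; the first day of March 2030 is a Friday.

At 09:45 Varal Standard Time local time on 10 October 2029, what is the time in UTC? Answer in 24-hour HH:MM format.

1 October 2029 is a Monday, so the first Sunday is October 7 and the second is October 14.
1 March 2030 is a Friday, so the first Friday is March 1 and the fourth is March 22.
Daylight saving runs 14 October 2029 – 22 March 2030; 10 October 2029 is outside that window, so Varal Standard Time is on standard time at UTC+10:00.
09:45 local − 10h = 23:45 UTC (rolling into the previous day, 9 October 2029).

23:45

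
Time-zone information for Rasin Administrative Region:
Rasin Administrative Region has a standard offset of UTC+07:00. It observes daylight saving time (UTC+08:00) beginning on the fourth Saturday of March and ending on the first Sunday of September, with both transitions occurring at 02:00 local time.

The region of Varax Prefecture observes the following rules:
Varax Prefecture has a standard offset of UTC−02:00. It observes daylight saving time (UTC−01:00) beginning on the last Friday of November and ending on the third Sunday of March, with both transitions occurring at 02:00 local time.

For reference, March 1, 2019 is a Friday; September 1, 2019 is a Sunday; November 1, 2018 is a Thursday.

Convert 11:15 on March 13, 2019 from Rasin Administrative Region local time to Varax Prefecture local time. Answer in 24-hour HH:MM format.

03:15

1 March 2019 is a Friday, so the first Saturday is March 2 and the fourth is March 23.
1 September 2019 is a Sunday, so the first Sunday is September 1.
Daylight saving runs 23 March – 1 September; March 13, 2019 is outside that window, so Rasin Administrative Region is on standard time at UTC+07:00.
11:15 Rasin Administrative Region − 7h = 04:15 UTC.
1 November 2018 is a Thursday, so Fridays fall on 2, 9, 16, 23, 30; the last is November 30.
1 March 2019 is a Friday, so the first Sunday is March 3 and the third is March 17.
At the standard offset (UTC−02:00), 04:15 UTC − 2h = 02:15 Varax Prefecture standard time.
Daylight saving runs 30 November 2018 – 17 March 2019; the standard-time date in Varax Prefecture, March 13, 2019, is inside that window, so Varax Prefecture is at UTC−01:00.
04:15 UTC − 1h = 03:15 Varax Prefecture.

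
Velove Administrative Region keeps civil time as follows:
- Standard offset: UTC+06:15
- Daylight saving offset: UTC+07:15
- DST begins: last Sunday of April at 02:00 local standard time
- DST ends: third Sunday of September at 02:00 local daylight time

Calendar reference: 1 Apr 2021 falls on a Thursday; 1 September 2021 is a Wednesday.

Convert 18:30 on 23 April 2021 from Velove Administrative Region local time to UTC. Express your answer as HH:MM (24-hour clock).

12:15

1 April 2021 is a Thursday, so Sundays fall on 4, 11, 18, 25; the last is April 25.
1 September 2021 is a Wednesday, so the first Sunday is September 5 and the third is September 19.
Daylight saving runs 25 April – 19 September; 23 April 2021 is outside that window, so Velove Administrative Region is on standard time at UTC+06:15.
18:30 local − 6h15m = 12:15 UTC.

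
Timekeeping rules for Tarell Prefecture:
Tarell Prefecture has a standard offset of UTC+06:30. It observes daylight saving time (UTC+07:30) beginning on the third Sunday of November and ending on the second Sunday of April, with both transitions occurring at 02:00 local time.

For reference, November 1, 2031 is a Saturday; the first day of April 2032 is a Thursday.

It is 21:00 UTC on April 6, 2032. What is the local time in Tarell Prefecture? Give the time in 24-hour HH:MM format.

04:30

1 November 2031 is a Saturday, so the first Sunday is November 2 and the third is November 16.
1 April 2032 is a Thursday, so the first Sunday is April 4 and the second is April 11.
At the standard offset (UTC+06:30), 21:00 UTC + 6h30m = 03:30 Tarell Prefecture standard time (rolling into the next day, 7 April 2032).
The standard-time date in Tarell Prefecture, April 7, 2032, lies within the daylight-saving period (16 November 2031 – 11 April 2032), so Tarell Prefecture is on daylight time, UTC+07:30.
21:00 UTC + 7h30m = 04:30 local (rolling into the next day, 7 April 2032).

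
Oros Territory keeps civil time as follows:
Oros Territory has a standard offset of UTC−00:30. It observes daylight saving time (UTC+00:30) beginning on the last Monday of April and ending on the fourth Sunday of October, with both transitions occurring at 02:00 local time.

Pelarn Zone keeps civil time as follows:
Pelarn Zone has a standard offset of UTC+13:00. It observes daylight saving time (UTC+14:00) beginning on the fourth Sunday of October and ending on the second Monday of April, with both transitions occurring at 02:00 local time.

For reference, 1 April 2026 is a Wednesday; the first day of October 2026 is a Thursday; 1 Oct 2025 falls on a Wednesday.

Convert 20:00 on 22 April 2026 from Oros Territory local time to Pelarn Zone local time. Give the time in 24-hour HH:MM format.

1 April 2026 is a Wednesday, so Mondays fall on 6, 13, 20, 27; the last is April 27.
1 October 2026 is a Thursday, so the first Sunday is October 4 and the fourth is October 25.
Daylight saving runs 27 April – 25 October; 22 April 2026 is outside that window, so Oros Territory is on standard time at UTC−00:30.
20:00 Oros Territory + 0h30m = 20:30 UTC.
1 October 2025 is a Wednesday, so the first Sunday is October 5 and the fourth is October 26.
1 April 2026 is a Wednesday, so the first Monday is April 6 and the second is April 13.
At the standard offset (UTC+13:00), 20:30 UTC + 13h = 09:30 Pelarn Zone standard time (rolling into the next day, 23 April 2026).
The standard-time date in Pelarn Zone, 23 April 2026, is outside the daylight-saving period (26 October 2025 – 13 April 2026), so Pelarn Zone is on standard time, UTC+13:00.
20:30 UTC + 13h = 09:30 Pelarn Zone (rolling into the next day, 23 April 2026).

09:30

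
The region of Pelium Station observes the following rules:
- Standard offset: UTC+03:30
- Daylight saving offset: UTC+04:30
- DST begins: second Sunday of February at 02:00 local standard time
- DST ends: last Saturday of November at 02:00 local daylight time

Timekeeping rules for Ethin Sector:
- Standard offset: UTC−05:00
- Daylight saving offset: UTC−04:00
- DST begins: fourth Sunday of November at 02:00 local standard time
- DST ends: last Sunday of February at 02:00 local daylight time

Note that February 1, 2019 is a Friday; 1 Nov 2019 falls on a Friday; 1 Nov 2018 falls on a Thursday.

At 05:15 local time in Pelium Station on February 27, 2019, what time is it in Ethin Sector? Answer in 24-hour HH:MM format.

1 February 2019 is a Friday, so the first Sunday is February 3 and the second is February 10.
1 November 2019 is a Friday, so Saturdays fall on 2, 9, 16, 23, 30; the last is November 30.
Daylight saving runs 10 February – 30 November; February 27, 2019 is inside that window, so Pelium Station is at UTC+04:30.
05:15 Pelium Station − 4h30m = 00:45 UTC.
1 November 2018 is a Thursday, so the first Sunday is November 4 and the fourth is November 25.
1 February 2019 is a Friday, so Sundays fall on 3, 10, 17, 24; the last is February 24.
At the standard offset (UTC−05:00), 00:45 UTC − 5h = 19:45 Ethin Sector standard time (rolling into the previous day, 26 February 2019).
The standard-time date in Ethin Sector, February 26, 2019, does not fall between 25 November 2018 and 24 February 2019, so daylight saving is not in effect and Ethin Sector is at UTC−05:00.
00:45 UTC − 5h = 19:45 Ethin Sector (rolling into the previous day, 26 February 2019).

19:45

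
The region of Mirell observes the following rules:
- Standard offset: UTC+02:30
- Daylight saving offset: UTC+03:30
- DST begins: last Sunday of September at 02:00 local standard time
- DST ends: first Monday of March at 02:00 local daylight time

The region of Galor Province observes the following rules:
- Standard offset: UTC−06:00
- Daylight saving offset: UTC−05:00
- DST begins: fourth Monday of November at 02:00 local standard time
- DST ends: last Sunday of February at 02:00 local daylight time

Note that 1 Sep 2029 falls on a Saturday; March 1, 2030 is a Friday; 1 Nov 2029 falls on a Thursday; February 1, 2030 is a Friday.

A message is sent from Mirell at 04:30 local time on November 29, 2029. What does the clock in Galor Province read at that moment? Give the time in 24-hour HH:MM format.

20:00

1 September 2029 is a Saturday, so Sundays fall on 2, 9, 16, 23, 30; the last is September 30.
1 March 2030 is a Friday, so the first Monday is March 4.
November 29, 2029 lies within the daylight-saving period (30 September 2029 – 4 March 2030), so Mirell is on daylight time, UTC+03:30.
04:30 Mirell − 3h30m = 01:00 UTC.
1 November 2029 is a Thursday, so the first Monday is November 5 and the fourth is November 26.
1 February 2030 is a Friday, so Sundays fall on 3, 10, 17, 24; the last is February 24.
At the standard offset (UTC−06:00), 01:00 UTC − 6h = 19:00 Galor Province standard time (rolling into the previous day, 28 November 2029).
The standard-time date in Galor Province, November 28, 2029, falls between 26 November 2029 and 24 February 2030, so daylight saving is in effect and Galor Province is at UTC−05:00.
01:00 UTC − 5h = 20:00 Galor Province (rolling into the previous day, 28 November 2029).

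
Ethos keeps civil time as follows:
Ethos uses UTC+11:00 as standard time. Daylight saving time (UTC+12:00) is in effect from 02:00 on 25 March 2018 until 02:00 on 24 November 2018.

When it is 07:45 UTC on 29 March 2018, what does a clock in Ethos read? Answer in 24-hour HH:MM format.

19:45

At the standard offset (UTC+11:00), 07:45 UTC + 11h = 18:45 Ethos standard time.
The standard-time date in Ethos, 29 March 2018, lies within the daylight-saving period (25 March – 24 November), so Ethos is on daylight time, UTC+12:00.
07:45 UTC + 12h = 19:45 local.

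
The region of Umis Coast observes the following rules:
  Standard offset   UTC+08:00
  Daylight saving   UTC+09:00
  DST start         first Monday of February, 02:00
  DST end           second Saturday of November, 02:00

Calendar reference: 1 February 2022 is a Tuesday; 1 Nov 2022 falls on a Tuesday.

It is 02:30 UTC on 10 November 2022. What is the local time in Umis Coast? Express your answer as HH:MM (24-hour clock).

11:30

1 February 2022 is a Tuesday, so the first Monday is February 7.
1 November 2022 is a Tuesday, so the first Saturday is November 5 and the second is November 12.
At the standard offset (UTC+08:00), 02:30 UTC + 8h = 10:30 Umis Coast standard time.
Daylight saving runs 7 February – 12 November; the standard-time date in Umis Coast, 10 November 2022, is inside that window, so Umis Coast is at UTC+09:00.
02:30 UTC + 9h = 11:30 local.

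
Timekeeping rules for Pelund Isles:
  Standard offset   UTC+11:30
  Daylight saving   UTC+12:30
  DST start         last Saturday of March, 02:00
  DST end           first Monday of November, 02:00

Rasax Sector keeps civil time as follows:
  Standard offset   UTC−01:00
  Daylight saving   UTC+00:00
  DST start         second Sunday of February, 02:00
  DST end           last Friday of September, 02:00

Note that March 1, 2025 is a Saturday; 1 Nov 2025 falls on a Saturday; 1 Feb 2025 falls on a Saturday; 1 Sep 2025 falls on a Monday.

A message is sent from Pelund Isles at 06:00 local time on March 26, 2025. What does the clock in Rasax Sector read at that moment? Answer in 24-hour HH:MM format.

1 March 2025 is a Saturday, so Saturdays fall on 1, 8, 15, 22, 29; the last is March 29.
1 November 2025 is a Saturday, so the first Monday is November 3.
Daylight saving runs 29 March – 3 November; March 26, 2025 is outside that window, so Pelund Isles is on standard time at UTC+11:30.
06:00 Pelund Isles − 11h30m = 18:30 UTC (rolling into the previous day, 25 March 2025).
1 February 2025 is a Saturday, so the first Sunday is February 2 and the second is February 9.
1 September 2025 is a Monday, so Fridays fall on 5, 12, 19, 26; the last is September 26.
At the standard offset (UTC−01:00), 18:30 UTC − 1h = 17:30 Rasax Sector standard time.
Daylight saving runs 9 February – 26 September; the standard-time date in Rasax Sector, March 25, 2025, is inside that window, so Rasax Sector is at UTC+00:00.
18:30 UTC + 0h = 18:30 Rasax Sector.

18:30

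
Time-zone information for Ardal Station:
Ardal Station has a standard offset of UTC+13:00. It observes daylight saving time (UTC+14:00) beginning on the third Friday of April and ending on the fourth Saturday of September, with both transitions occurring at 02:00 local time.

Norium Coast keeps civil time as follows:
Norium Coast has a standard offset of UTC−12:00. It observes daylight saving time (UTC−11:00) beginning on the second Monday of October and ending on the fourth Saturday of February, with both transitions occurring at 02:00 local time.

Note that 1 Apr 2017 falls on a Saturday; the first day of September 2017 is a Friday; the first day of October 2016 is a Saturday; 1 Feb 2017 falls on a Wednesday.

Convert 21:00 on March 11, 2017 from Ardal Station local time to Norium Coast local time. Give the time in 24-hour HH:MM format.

1 April 2017 is a Saturday, so the first Friday is April 7 and the third is April 21.
1 September 2017 is a Friday, so the first Saturday is September 2 and the fourth is September 23.
March 11, 2017 is outside the daylight-saving period (21 April – 23 September), so Ardal Station is on standard time, UTC+13:00.
21:00 Ardal Station − 13h = 08:00 UTC.
1 October 2016 is a Saturday, so the first Monday is October 3 and the second is October 10.
1 February 2017 is a Wednesday, so the first Saturday is February 4 and the fourth is February 25.
At the standard offset (UTC−12:00), 08:00 UTC − 12h = 20:00 Norium Coast standard time (rolling into the previous day, 10 March 2017).
The standard-time date in Norium Coast, March 10, 2017, does not fall between 10 October 2016 and 25 February 2017, so daylight saving is not in effect and Norium Coast is at UTC−12:00.
08:00 UTC − 12h = 20:00 Norium Coast (rolling into the previous day, 10 March 2017).

20:00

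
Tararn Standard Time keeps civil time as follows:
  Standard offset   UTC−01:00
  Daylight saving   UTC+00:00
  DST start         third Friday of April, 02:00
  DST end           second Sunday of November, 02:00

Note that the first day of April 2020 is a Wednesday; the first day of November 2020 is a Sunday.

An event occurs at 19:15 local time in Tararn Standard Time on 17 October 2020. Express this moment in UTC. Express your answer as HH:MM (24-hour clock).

1 April 2020 is a Wednesday, so the first Friday is April 3 and the third is April 17.
1 November 2020 is a Sunday, so the first Sunday is November 1 and the second is November 8.
17 October 2020 lies within the daylight-saving period (17 April – 8 November), so Tararn Standard Time is on daylight time, UTC+00:00.
19:15 local − 0h = 19:15 UTC.

19:15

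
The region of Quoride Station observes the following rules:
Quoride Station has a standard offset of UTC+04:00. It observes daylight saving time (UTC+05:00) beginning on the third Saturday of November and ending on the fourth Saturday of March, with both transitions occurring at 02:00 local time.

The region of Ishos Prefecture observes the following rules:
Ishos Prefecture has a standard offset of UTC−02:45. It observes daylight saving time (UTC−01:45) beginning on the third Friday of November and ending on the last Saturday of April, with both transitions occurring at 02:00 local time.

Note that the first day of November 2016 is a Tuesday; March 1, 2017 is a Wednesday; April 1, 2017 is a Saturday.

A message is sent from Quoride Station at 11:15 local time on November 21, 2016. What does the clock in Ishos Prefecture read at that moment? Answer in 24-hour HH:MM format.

04:30

1 November 2016 is a Tuesday, so the first Saturday is November 5 and the third is November 19.
1 March 2017 is a Wednesday, so the first Saturday is March 4 and the fourth is March 25.
Daylight saving runs 19 November 2016 – 25 March 2017; November 21, 2016 is inside that window, so Quoride Station is at UTC+05:00.
11:15 Quoride Station − 5h = 06:15 UTC.
1 November 2016 is a Tuesday, so the first Friday is November 4 and the third is November 18.
1 April 2017 is a Saturday, so Saturdays fall on 1, 8, 15, 22, 29; the last is April 29.
At the standard offset (UTC−02:45), 06:15 UTC − 2h45m = 03:30 Ishos Prefecture standard time.
Daylight saving runs 18 November 2016 – 29 April 2017; the standard-time date in Ishos Prefecture, November 21, 2016, is inside that window, so Ishos Prefecture is at UTC−01:45.
06:15 UTC − 1h45m = 04:30 Ishos Prefecture.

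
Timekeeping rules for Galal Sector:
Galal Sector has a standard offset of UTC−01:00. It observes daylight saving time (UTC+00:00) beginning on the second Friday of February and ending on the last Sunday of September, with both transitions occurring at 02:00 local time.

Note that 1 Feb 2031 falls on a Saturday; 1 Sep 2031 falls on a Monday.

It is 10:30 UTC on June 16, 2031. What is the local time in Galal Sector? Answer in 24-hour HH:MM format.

1 February 2031 is a Saturday, so the first Friday is February 7 and the second is February 14.
1 September 2031 is a Monday, so Sundays fall on 7, 14, 21, 28; the last is September 28.
At the standard offset (UTC−01:00), 10:30 UTC − 1h = 09:30 Galal Sector standard time.
The standard-time date in Galal Sector, June 16, 2031, falls between 14 February and 28 September, so daylight saving is in effect and Galal Sector is at UTC+00:00.
10:30 UTC + 0h = 10:30 local.

10:30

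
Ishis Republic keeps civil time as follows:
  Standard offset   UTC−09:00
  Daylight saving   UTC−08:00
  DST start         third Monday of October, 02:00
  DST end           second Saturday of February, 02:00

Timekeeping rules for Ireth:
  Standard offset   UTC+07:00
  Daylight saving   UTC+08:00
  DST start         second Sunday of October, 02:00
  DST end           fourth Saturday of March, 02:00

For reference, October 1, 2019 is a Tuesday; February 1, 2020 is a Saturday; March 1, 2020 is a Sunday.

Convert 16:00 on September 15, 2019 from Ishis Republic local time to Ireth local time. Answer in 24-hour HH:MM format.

1 October 2019 is a Tuesday, so the first Monday is October 7 and the third is October 21.
1 February 2020 is a Saturday, so the first Saturday is February 1 and the second is February 8.
September 15, 2019 does not fall between 21 October 2019 and 8 February 2020, so daylight saving is not in effect and Ishis Republic is at UTC−09:00.
16:00 Ishis Republic + 9h = 01:00 UTC (rolling into the next day, 16 September 2019).
1 October 2019 is a Tuesday, so the first Sunday is October 6 and the second is October 13.
1 March 2020 is a Sunday, so the first Saturday is March 7 and the fourth is March 28.
At the standard offset (UTC+07:00), 01:00 UTC + 7h = 08:00 Ireth standard time.
Daylight saving runs 13 October 2019 – 28 March 2020; the standard-time date in Ireth, September 16, 2019, is outside that window, so Ireth is on standard time at UTC+07:00.
01:00 UTC + 7h = 08:00 Ireth.

08:00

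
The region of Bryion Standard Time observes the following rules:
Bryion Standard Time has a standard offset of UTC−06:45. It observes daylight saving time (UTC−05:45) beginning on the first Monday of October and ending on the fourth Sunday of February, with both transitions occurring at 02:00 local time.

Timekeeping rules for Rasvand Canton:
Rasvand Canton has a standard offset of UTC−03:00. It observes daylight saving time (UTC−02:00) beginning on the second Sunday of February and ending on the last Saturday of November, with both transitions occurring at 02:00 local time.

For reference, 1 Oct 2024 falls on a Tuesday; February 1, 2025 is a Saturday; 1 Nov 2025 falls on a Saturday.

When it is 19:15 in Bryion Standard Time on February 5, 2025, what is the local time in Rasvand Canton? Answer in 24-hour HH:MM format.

22:00

1 October 2024 is a Tuesday, so the first Monday is October 7.
1 February 2025 is a Saturday, so the first Sunday is February 2 and the fourth is February 23.
February 5, 2025 lies within the daylight-saving period (7 October 2024 – 23 February 2025), so Bryion Standard Time is on daylight time, UTC−05:45.
19:15 Bryion Standard Time + 5h45m = 01:00 UTC (rolling into the next day, 6 February 2025).
1 February 2025 is a Saturday, so the first Sunday is February 2 and the second is February 9.
1 November 2025 is a Saturday, so Saturdays fall on 1, 8, 15, 22, 29; the last is November 29.
At the standard offset (UTC−03:00), 01:00 UTC − 3h = 22:00 Rasvand Canton standard time (rolling into the previous day, 5 February 2025).
The standard-time date in Rasvand Canton, February 5, 2025, does not fall between 9 February and 29 November, so daylight saving is not in effect and Rasvand Canton is at UTC−03:00.
01:00 UTC − 3h = 22:00 Rasvand Canton (rolling into the previous day, 5 February 2025).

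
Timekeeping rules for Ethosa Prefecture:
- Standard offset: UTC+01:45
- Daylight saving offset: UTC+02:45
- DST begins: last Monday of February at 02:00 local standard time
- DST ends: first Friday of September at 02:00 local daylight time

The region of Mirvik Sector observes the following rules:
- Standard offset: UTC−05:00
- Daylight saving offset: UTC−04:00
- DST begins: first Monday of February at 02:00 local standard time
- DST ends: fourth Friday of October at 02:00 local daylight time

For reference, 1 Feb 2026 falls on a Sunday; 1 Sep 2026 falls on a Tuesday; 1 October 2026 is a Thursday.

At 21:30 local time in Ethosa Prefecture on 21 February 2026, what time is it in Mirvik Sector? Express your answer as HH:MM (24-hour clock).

15:45

1 February 2026 is a Sunday, so Mondays fall on 2, 9, 16, 23; the last is February 23.
1 September 2026 is a Tuesday, so the first Friday is September 4.
Daylight saving runs 23 February – 4 September; 21 February 2026 is outside that window, so Ethosa Prefecture is on standard time at UTC+01:45.
21:30 Ethosa Prefecture − 1h45m = 19:45 UTC.
1 February 2026 is a Sunday, so the first Monday is February 2.
1 October 2026 is a Thursday, so the first Friday is October 2 and the fourth is October 23.
At the standard offset (UTC−05:00), 19:45 UTC − 5h = 14:45 Mirvik Sector standard time.
The standard-time date in Mirvik Sector, 21 February 2026, falls between 2 February and 23 October, so daylight saving is in effect and Mirvik Sector is at UTC−04:00.
19:45 UTC − 4h = 15:45 Mirvik Sector.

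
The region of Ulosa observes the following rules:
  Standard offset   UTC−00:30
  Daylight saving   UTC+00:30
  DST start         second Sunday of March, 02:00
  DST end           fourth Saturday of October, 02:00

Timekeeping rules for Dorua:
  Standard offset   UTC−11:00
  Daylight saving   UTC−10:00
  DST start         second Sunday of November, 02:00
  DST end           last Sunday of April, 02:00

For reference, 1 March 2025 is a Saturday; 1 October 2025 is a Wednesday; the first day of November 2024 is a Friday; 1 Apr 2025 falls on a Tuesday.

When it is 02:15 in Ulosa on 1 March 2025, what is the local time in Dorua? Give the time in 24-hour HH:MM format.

1 March 2025 is a Saturday, so the first Sunday is March 2 and the second is March 9.
1 October 2025 is a Wednesday, so the first Saturday is October 4 and the fourth is October 25.
1 March 2025 is outside the daylight-saving period (9 March – 25 October), so Ulosa is on standard time, UTC−00:30.
02:15 Ulosa + 0h30m = 02:45 UTC.
1 November 2024 is a Friday, so the first Sunday is November 3 and the second is November 10.
1 April 2025 is a Tuesday, so Sundays fall on 6, 13, 20, 27; the last is April 27.
At the standard offset (UTC−11:00), 02:45 UTC − 11h = 15:45 Dorua standard time (rolling into the previous day, 28 February 2025).
Daylight saving runs 10 November 2024 – 27 April 2025; the standard-time date in Dorua, 28 February 2025, is inside that window, so Dorua is at UTC−10:00.
02:45 UTC − 10h = 16:45 Dorua (rolling into the previous day, 28 February 2025).

16:45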